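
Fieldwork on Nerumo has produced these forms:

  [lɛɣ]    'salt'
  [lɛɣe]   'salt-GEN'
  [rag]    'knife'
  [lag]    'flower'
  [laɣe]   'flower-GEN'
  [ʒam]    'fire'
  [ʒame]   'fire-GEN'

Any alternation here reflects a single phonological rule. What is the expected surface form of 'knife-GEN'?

In [lag] and [laɣe] the final segment of 'flower' alternates: [g] ~ [ɣ].
Compare 'salt', with invariant [ɣ] in [lɛɣ] and [lɛɣe]: an analysis with underlying /ɣ/ and a rule producing [g] in isolation would wrongly predict alternation here too.
Therefore /g/ is basic and [ɣ] is derived by intervocalic spirantization (voiced stops become fricatives between vowels).
The one attested form of 'knife', [rag], shows underlying /rag/. Applying the same rule between vowels gives [raɣe].

[raɣe]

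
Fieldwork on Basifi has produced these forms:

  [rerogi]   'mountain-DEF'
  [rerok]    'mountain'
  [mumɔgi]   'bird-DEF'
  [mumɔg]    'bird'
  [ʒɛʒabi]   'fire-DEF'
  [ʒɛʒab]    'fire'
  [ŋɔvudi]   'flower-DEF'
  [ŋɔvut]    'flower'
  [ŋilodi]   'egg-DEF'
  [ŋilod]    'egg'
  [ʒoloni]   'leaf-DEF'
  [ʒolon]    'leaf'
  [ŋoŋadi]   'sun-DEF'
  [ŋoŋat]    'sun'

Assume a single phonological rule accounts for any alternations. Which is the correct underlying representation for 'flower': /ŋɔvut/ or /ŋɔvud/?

/ŋɔvut/

The root 'flower' surfaces as [ŋɔvudi] and [ŋɔvut], with a stem-final [d] ~ [t] alternation.
The stem 'egg' ([ŋilodi], [ŋilod]) shows [d] unchanged in both environments, so [d] cannot be basic with [t] derived in isolation.
The alternation reflects intervocalic voicing: voiceless stops become voiced between vowels. /t/ is underlying.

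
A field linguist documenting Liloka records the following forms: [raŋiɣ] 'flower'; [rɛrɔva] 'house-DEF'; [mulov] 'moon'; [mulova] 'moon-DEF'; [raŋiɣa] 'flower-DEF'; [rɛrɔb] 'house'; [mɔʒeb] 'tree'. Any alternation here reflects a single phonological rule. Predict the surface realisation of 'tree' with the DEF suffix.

'house' shows [b] ~ [v] at the end of the stem ([rɛrɔb] vs [rɛrɔva]).
If /v/ were underlying and a rule turned it into [b] in isolation, 'moon' would also alternate; but it has [v] in both [mulov] and [mulova].
The underlying segment must be /b/; voiced stops become fricatives between vowels, yielding [v] there.
From [mɔʒeb] the stem 'tree' is /mɔʒeb/; between vowels this yields [mɔʒeva].

[mɔʒeva]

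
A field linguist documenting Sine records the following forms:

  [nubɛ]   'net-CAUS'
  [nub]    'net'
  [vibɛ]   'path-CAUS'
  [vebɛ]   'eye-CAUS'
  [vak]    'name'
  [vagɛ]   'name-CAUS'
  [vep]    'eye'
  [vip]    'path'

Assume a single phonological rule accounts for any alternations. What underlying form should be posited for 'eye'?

The root 'eye' surfaces as [vep] and [vebɛ], with a stem-final [p] ~ [b] alternation.
But 'net' keeps [b] in both environments ([nub], [nubɛ]), so there is no rule changing /b/ to [p] in isolation.
Therefore /p/ is basic and [b] is derived by intervocalic voicing (voiceless stops become voiced between vowels).
The underlying form of 'eye' is therefore /vep/.

/vep/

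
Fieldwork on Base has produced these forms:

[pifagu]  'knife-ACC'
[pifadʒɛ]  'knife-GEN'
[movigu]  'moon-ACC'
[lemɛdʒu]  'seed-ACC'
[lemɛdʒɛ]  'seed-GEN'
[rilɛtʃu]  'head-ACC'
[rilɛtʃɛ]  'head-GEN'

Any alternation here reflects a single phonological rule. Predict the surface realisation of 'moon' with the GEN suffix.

The stem for 'knife' ends in [g] in [pifagu] but [dʒ] in [pifadʒɛ].
But 'seed' keeps [dʒ] in both environments ([lemɛdʒu], [lemɛdʒɛ]), so there is no rule changing /dʒ/ to [g] before the ACC suffix.
So /g/ is underlying, and a rule of palatalization before a front vowel — /g/ becomes palato-alveolar [dʒ] before a front vowel — gives [dʒ].
The one attested form of 'moon', [movigu], shows underlying /movig/. Applying the same rule before a front vowel gives [movidʒɛ].

[movidʒɛ]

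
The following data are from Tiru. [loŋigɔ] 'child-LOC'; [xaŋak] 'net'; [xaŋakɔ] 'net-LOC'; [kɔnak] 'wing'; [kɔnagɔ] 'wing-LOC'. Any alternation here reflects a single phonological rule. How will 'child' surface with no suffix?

[loŋik]

The root 'wing' surfaces as [kɔnak] and [kɔnagɔ], with a stem-final [k] ~ [g] alternation.
But 'net' keeps [k] in both environments ([xaŋak], [xaŋakɔ]), so there is no rule changing /k/ to [g] before the LOC suffix.
Therefore /g/ is basic and [k] is derived by word-final obstruent devoicing (voiced obstruents become voiceless word-finally).
From [loŋigɔ] the stem 'child' is /loŋig/; word-finally this yields [loŋik].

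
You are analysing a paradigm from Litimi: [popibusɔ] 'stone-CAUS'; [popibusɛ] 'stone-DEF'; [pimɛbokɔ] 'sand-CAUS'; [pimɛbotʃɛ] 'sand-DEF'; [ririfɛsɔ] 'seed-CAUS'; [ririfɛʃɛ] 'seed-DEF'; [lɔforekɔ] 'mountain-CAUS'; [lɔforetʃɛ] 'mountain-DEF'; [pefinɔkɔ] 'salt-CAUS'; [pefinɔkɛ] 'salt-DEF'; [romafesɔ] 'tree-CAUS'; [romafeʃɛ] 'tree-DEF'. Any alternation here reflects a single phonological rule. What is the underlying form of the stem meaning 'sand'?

/pimɛbotʃ/

In [pimɛbokɔ] and [pimɛbotʃɛ] the final segment of 'sand' alternates: [k] ~ [tʃ].
But 'salt' keeps [k] in both environments ([pefinɔkɔ], [pefinɔkɛ]), so there is no rule changing /k/ to [tʃ] before the DEF suffix.
Therefore /tʃ/ is basic and [k] is derived by depalatalization (palato-alveolar /tʃ/ and /ʃ/ become [k] and [s] when no front vowel follows).
So 'sand' = /pimɛbotʃ/.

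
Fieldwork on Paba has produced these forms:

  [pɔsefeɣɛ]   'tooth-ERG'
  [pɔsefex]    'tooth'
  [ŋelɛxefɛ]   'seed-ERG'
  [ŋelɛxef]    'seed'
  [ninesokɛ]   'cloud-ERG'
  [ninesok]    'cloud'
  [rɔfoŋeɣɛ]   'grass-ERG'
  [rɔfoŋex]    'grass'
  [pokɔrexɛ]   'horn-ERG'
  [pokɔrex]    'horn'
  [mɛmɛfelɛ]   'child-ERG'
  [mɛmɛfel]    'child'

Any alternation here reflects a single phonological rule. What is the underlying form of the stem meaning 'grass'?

The root 'grass' surfaces as [rɔfoŋeɣɛ] and [rɔfoŋex], with a stem-final [ɣ] ~ [x] alternation.
But 'horn' keeps [x] in both environments ([pokɔrexɛ], [pokɔrex]), so there is no rule changing /x/ to [ɣ] before the ERG suffix.
Therefore /ɣ/ is basic and [x] is derived by word-final obstruent devoicing (voiced obstruents become voiceless word-finally).

/rɔfoŋeɣ/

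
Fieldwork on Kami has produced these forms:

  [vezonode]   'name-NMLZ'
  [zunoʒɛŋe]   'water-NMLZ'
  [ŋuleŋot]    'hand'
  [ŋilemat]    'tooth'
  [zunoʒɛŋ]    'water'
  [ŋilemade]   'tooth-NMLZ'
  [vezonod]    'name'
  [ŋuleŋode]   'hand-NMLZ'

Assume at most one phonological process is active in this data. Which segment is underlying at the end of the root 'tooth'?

/t/

The root 'tooth' surfaces as [ŋilemade] and [ŋilemat], with a stem-final [d] ~ [t] alternation.
Compare 'name', with invariant [d] in [vezonode] and [vezonod]: an analysis with underlying /d/ and a rule producing [t] in isolation would wrongly predict alternation here too.
The underlying segment must be /t/; voiceless stops become voiced between vowels, yielding [d] there.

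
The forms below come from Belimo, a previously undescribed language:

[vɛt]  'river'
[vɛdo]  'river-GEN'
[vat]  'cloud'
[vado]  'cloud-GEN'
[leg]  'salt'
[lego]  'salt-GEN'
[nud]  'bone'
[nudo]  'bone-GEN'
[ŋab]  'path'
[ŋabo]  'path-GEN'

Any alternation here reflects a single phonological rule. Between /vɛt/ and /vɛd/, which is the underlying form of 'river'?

'river' shows [t] ~ [d] at the end of the stem ([vɛt] vs [vɛdo]).
Compare 'bone', with invariant [d] in [nud] and [nudo]: an analysis with underlying /d/ and a rule producing [t] in isolation would wrongly predict alternation here too.
Therefore /t/ is basic and [d] is derived by intervocalic voicing (voiceless stops become voiced between vowels).

/vɛt/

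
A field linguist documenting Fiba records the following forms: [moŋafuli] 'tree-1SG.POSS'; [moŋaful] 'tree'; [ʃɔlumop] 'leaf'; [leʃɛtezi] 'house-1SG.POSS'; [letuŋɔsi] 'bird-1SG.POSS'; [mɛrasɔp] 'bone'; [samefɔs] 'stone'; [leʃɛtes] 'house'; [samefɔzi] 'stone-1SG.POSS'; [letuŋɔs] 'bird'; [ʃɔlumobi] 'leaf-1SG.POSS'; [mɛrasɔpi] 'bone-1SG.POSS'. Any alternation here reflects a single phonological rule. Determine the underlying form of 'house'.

/leʃɛtez/

The stem for 'house' ends in [z] in [leʃɛtezi] but [s] in [leʃɛtes].
Compare 'bird', with invariant [s] in [letuŋɔsi] and [letuŋɔs]: an analysis with underlying /s/ and a rule producing [z] before the 1SG.POSS suffix would wrongly predict alternation here too.
So /z/ is underlying, and a rule of word-final obstruent devoicing — voiced obstruents become voiceless word-finally — gives [s].
Hence 'house' is /leʃɛtez/ underlyingly.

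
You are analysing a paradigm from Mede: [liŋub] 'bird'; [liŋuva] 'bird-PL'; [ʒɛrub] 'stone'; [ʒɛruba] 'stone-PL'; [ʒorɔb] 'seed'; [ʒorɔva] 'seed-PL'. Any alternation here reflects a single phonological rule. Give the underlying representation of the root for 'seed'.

In [ʒorɔb] and [ʒorɔva] the final segment of 'seed' alternates: [b] ~ [v].
If /b/ were underlying and a rule turned it into [v] before the PL suffix, 'stone' would also alternate; but it has [b] in both [ʒɛrub] and [ʒɛruba].
Therefore /v/ is basic and [b] is derived by word-final hardening (voiced fricatives become stops word-finally).

/ʒorɔv/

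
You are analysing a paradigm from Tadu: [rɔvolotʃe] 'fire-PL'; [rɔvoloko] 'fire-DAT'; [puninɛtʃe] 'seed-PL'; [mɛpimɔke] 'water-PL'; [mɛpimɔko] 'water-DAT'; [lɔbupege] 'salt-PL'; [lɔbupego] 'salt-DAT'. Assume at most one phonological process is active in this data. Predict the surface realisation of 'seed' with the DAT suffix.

'fire' shows [tʃ] ~ [k] at the end of the stem ([rɔvolotʃe] vs [rɔvoloko]).
Compare 'water', with invariant [k] in [mɛpimɔke] and [mɛpimɔko]: an analysis with underlying /k/ and a rule producing [tʃ] before the PL suffix would wrongly predict alternation here too.
So /tʃ/ is underlying, and a rule of depalatalization — palato-alveolar /tʃ/ becomes [k] when no front vowel follows — gives [k].
From [puninɛtʃe] the stem 'seed' is /puninɛtʃ/; when no front vowel follows this yields [puninɛko].

[puninɛko]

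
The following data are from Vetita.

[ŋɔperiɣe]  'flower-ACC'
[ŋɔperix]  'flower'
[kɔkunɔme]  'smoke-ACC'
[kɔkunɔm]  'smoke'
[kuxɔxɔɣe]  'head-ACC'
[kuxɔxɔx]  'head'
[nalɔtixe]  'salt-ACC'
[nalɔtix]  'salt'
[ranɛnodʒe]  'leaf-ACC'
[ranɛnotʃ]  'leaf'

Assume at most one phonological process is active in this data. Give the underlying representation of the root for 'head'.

/kuxɔxɔɣ/

The stem for 'head' ends in [ɣ] in [kuxɔxɔɣe] but [x] in [kuxɔxɔx].
But 'salt' keeps [x] in both environments ([nalɔtixe], [nalɔtix]), so there is no rule changing /x/ to [ɣ] before the ACC suffix.
The alternation reflects word-final obstruent devoicing: voiced obstruents become voiceless word-finally. /ɣ/ is underlying.
So 'head' = /kuxɔxɔɣ/.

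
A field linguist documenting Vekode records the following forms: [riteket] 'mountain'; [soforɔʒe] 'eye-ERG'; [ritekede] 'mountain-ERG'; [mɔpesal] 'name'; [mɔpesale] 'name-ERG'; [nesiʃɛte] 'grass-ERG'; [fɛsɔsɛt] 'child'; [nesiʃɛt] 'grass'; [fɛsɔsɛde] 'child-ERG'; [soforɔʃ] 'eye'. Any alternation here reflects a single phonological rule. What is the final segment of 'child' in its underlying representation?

The stem for 'child' ends in [d] in [fɛsɔsɛde] but [t] in [fɛsɔsɛt].
But 'grass' keeps [t] in both environments ([nesiʃɛte], [nesiʃɛt]), so there is no rule changing /t/ to [d] before the ERG suffix.
The alternation reflects word-final obstruent devoicing: voiced obstruents become voiceless word-finally. /d/ is underlying.

/d/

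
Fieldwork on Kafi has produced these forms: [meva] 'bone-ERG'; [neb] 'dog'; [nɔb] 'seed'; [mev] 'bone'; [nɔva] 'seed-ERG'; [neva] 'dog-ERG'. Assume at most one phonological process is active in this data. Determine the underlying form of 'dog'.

/neb/

'dog' shows [v] ~ [b] at the end of the stem ([neva] vs [neb]).
If /v/ were underlying and a rule turned it into [b] in isolation, 'bone' would also alternate; but it has [v] in both [meva] and [mev].
Therefore /b/ is basic and [v] is derived by intervocalic spirantization (voiced stops become fricatives between vowels).
So 'dog' = /neb/.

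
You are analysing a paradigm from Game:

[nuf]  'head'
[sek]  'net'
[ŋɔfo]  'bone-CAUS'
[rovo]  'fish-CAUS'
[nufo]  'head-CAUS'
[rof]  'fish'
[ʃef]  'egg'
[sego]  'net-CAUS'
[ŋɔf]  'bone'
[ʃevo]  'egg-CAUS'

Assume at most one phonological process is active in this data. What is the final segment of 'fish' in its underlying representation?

The root 'fish' surfaces as [rovo] and [rof], with a stem-final [v] ~ [f] alternation.
But 'head' keeps [f] in both environments ([nufo], [nuf]), so there is no rule changing /f/ to [v] before the CAUS suffix.
Therefore /v/ is basic and [f] is derived by word-final obstruent devoicing (voiced obstruents become voiceless word-finally).

/v/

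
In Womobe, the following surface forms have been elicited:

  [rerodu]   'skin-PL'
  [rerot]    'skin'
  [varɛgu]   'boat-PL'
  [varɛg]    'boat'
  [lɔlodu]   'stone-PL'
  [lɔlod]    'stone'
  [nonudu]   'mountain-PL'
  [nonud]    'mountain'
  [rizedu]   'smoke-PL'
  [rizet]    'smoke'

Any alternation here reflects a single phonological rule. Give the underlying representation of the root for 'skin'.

The root 'skin' surfaces as [rerodu] and [rerot], with a stem-final [d] ~ [t] alternation.
If /d/ were underlying and a rule turned it into [t] in isolation, 'stone' would also alternate; but it has [d] in both [lɔlodu] and [lɔlod].
So /t/ is underlying, and a rule of intervocalic voicing — voiceless stops become voiced between vowels — gives [d].
Hence 'skin' is /rerot/ underlyingly.

/rerot/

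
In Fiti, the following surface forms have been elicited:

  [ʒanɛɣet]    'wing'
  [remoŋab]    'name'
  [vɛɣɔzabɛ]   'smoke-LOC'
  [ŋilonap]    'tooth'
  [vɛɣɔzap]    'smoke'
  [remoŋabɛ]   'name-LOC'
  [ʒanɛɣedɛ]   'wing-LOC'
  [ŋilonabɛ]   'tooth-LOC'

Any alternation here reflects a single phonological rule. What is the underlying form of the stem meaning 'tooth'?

/ŋilonap/

In [ŋilonabɛ] and [ŋilonap] the final segment of 'tooth' alternates: [b] ~ [p].
If /b/ were underlying and a rule turned it into [p] in isolation, 'name' would also alternate; but it has [b] in both [remoŋabɛ] and [remoŋab].
Therefore /p/ is basic and [b] is derived by intervocalic voicing (voiceless stops become voiced between vowels).
The underlying form of 'tooth' is therefore /ŋilonap/.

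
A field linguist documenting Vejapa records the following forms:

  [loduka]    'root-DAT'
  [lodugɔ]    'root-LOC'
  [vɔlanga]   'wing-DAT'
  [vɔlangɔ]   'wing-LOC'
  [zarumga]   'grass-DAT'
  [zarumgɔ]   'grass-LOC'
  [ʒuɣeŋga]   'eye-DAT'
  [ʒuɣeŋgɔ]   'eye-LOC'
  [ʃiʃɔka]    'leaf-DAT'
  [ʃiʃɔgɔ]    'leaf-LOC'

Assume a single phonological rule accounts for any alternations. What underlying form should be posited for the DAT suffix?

The DAT suffix surfaces as [-ga] and [-ka], depending on the final segment of the stem.
The LOC suffix, which begins with [g], is invariant after every stem; so [g] is not altered by any rule here.
So the underlying form is /-ka/, and voiceless stops become voiced after a nasal.

/-ka/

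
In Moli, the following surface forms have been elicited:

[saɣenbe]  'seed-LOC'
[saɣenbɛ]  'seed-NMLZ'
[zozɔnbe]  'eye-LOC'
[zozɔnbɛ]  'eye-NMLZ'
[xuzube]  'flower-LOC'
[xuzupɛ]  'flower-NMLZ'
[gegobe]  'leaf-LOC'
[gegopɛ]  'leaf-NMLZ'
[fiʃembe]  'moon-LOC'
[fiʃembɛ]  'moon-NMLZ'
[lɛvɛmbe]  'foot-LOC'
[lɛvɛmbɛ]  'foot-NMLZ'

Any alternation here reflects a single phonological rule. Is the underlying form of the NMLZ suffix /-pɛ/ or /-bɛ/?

/-pɛ/

The NMLZ morpheme has two allomorphs, [-bɛ] and [-pɛ].
The LOC suffix, which begins with [b], is invariant after every stem; so [b] is not altered by any rule here.
The NMLZ suffix is therefore /-pɛ/ underlyingly, with post-nasal voicing: voiceless stops become voiced after a nasal.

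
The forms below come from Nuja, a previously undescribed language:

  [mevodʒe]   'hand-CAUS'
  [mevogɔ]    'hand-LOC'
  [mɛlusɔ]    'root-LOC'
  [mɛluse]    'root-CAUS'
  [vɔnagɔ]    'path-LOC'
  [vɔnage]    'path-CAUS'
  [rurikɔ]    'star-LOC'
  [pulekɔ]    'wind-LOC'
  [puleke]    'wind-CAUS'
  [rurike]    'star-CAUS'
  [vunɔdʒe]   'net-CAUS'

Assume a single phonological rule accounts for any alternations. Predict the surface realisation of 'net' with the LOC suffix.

[vunɔgɔ]

'hand' shows [g] ~ [dʒ] at the end of the stem ([mevogɔ] vs [mevodʒe]).
If /g/ were underlying and a rule turned it into [dʒ] before the CAUS suffix, 'path' would also alternate; but it has [g] in both [vɔnagɔ] and [vɔnage].
The alternation reflects depalatalization: palato-alveolar /dʒ/ becomes [g] when no front vowel follows. /dʒ/ is underlying.
The one attested form of 'net', [vunɔdʒe], shows underlying /vunɔdʒ/. Applying the same rule when no front vowel follows gives [vunɔgɔ].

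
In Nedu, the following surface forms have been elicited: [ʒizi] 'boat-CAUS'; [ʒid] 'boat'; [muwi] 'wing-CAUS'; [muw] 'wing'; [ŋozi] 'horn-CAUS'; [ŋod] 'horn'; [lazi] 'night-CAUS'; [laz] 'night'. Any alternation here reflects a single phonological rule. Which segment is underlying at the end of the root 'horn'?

'horn' shows [z] ~ [d] at the end of the stem ([ŋozi] vs [ŋod]).
If /z/ were underlying and a rule turned it into [d] in isolation, 'night' would also alternate; but it has [z] in both [lazi] and [laz].
The underlying segment must be /d/; voiced stops become fricatives between vowels, yielding [z] there.

/d/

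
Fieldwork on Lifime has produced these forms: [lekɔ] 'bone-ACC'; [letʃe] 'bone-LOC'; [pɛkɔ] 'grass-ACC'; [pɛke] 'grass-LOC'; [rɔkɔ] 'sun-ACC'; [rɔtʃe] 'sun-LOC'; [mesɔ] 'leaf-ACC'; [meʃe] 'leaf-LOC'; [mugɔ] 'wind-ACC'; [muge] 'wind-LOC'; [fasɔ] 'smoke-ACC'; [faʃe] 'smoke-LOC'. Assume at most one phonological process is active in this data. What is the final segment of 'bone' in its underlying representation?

/tʃ/

'bone' shows [k] ~ [tʃ] at the end of the stem ([lekɔ] vs [letʃe]).
But 'grass' keeps [k] in both environments ([pɛkɔ], [pɛke]), so there is no rule changing /k/ to [tʃ] before the LOC suffix.
The underlying segment must be /tʃ/; palato-alveolar /tʃ/ and /ʃ/ become [k] and [s] when no front vowel follows, yielding [k] there.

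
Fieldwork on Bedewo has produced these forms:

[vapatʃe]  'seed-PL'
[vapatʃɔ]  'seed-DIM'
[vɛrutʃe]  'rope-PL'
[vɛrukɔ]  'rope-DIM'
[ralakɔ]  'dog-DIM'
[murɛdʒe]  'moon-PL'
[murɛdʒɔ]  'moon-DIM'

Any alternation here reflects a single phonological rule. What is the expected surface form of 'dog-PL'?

[ralatʃe]

In [vɛrutʃe] and [vɛrukɔ] the final segment of 'rope' alternates: [tʃ] ~ [k].
But 'seed' keeps [tʃ] in both environments ([vapatʃe], [vapatʃɔ]), so there is no rule changing /tʃ/ to [k] before the DIM suffix.
The alternation reflects palatalization before a front vowel: /k/ becomes palato-alveolar [tʃ] before a front vowel. /k/ is underlying.
From [ralakɔ] the stem 'dog' is /ralak/; before a front vowel this yields [ralatʃe].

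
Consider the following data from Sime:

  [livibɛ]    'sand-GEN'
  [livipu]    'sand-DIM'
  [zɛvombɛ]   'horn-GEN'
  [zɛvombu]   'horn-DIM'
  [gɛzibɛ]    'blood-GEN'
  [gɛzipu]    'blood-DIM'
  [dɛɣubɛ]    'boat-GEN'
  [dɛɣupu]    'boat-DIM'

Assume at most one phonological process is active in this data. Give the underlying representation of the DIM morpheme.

The DIM morpheme has two allomorphs, [-bu] and [-pu].
The GEN suffix, which begins with [b], is invariant after every stem; so [b] is not altered by any rule here.
So the underlying form is /-pu/, and voiceless stops become voiced after a nasal.

/-pu/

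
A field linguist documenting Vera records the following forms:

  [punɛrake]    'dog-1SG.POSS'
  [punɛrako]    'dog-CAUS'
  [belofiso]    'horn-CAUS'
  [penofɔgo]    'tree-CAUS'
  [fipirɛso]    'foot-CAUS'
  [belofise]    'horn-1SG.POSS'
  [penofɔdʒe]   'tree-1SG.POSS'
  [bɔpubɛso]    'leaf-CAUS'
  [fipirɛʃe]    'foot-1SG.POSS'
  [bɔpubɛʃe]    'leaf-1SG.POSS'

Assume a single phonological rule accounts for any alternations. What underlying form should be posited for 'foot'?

The root 'foot' surfaces as [fipirɛso] and [fipirɛʃe], with a stem-final [s] ~ [ʃ] alternation.
But 'horn' keeps [s] in both environments ([belofiso], [belofise]), so there is no rule changing /s/ to [ʃ] before the 1SG.POSS suffix.
Therefore /ʃ/ is basic and [s] is derived by depalatalization (palato-alveolar /dʒ/ and /ʃ/ become [g] and [s] when no front vowel follows).
The underlying form of 'foot' is therefore /fipirɛʃ/.

/fipirɛʃ/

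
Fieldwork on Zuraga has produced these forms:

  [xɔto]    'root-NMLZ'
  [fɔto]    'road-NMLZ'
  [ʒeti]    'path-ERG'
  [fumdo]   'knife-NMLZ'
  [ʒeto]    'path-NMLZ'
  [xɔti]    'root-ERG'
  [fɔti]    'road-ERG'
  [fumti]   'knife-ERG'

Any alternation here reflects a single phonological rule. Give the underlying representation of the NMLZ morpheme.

/-do/

The NMLZ morpheme has two allomorphs, [-do] and [-to].
By contrast the ERG suffix keeps its initial [t] throughout — that segment must be underlying.
The NMLZ suffix is therefore /-do/ underlyingly, with post-vocalic devoicing: voiced stops become voiceless after a vowel.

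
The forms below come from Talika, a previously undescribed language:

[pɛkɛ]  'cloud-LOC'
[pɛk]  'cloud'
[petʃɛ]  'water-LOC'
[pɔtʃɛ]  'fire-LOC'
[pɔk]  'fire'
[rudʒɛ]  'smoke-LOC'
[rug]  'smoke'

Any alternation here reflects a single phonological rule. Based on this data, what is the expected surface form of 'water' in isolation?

The root 'fire' surfaces as [pɔtʃɛ] and [pɔk], with a stem-final [tʃ] ~ [k] alternation.
But 'cloud' keeps [k] in both environments ([pɛkɛ], [pɛk]), so there is no rule changing /k/ to [tʃ] before the LOC suffix.
The alternation reflects depalatalization: palato-alveolar /tʃ/ and /dʒ/ become [k] and [g] when no front vowel follows. /tʃ/ is underlying.
From [petʃɛ] the stem 'water' is /petʃ/; when no front vowel follows this yields [pek].

[pek]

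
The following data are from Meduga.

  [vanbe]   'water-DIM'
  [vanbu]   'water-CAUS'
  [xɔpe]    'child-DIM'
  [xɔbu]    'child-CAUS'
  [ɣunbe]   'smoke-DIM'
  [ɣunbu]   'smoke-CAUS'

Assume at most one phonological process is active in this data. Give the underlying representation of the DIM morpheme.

/-pe/

The DIM suffix surfaces as [-be] and [-pe], depending on the final segment of the stem.
The CAUS suffix, which begins with [b], is invariant after every stem; so [b] is not altered by any rule here.
The DIM suffix is therefore /-pe/ underlyingly, with post-nasal voicing: voiceless stops become voiced after a nasal.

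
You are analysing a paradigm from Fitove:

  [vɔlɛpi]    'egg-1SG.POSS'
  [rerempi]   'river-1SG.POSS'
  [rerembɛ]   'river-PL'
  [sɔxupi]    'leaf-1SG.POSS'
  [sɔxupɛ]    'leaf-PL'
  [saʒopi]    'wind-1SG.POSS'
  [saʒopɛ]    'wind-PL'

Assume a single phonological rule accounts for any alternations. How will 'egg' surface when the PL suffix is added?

The PL morpheme has two allomorphs, [-bɛ] and [-pɛ].
By contrast the 1SG.POSS suffix keeps its initial [p] throughout — that segment must be underlying.
The PL suffix is therefore /-bɛ/ underlyingly, with post-vocalic devoicing: voiced stops become voiceless after a vowel.
After 'egg', which ends in a vowel, the suffix surfaces as [-pɛ], giving [vɔlɛpɛ].

[vɔlɛpɛ]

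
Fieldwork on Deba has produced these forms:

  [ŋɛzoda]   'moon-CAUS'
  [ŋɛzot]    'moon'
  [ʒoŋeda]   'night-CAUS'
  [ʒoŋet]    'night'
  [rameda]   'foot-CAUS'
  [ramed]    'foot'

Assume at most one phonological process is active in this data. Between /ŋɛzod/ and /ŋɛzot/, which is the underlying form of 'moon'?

In [ŋɛzoda] and [ŋɛzot] the final segment of 'moon' alternates: [d] ~ [t].
If /d/ were underlying and a rule turned it into [t] in isolation, 'foot' would also alternate; but it has [d] in both [rameda] and [ramed].
So /t/ is underlying, and a rule of intervocalic voicing — voiceless stops become voiced between vowels — gives [d].

/ŋɛzot/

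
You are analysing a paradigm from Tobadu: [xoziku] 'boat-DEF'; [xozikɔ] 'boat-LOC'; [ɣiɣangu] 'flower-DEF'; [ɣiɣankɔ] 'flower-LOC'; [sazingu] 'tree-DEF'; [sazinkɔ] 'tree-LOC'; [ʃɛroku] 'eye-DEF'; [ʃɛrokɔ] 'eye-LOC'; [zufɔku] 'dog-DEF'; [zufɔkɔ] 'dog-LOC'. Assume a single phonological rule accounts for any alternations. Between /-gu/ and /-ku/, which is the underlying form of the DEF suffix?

/-gu/

The DEF suffix surfaces as [-gu] and [-ku], depending on the final segment of the stem.
The LOC suffix, which begins with [k], is invariant after every stem; so [k] is not altered by any rule here.
So the underlying form is /-gu/, and voiced stops become voiceless after a vowel.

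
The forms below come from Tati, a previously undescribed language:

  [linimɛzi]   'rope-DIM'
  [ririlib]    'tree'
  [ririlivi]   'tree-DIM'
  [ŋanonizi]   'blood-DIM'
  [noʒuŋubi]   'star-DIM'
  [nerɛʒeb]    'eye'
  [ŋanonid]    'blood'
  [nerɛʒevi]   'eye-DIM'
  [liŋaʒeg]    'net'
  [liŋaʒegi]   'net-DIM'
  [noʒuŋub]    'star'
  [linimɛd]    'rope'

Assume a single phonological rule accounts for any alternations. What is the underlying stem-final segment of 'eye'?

In [nerɛʒevi] and [nerɛʒeb] the final segment of 'eye' alternates: [v] ~ [b].
Compare 'star', with invariant [b] in [noʒuŋubi] and [noʒuŋub]: an analysis with underlying /b/ and a rule producing [v] before the DIM suffix would wrongly predict alternation here too.
The alternation reflects word-final hardening: voiced fricatives become stops word-finally. /v/ is underlying.

/v/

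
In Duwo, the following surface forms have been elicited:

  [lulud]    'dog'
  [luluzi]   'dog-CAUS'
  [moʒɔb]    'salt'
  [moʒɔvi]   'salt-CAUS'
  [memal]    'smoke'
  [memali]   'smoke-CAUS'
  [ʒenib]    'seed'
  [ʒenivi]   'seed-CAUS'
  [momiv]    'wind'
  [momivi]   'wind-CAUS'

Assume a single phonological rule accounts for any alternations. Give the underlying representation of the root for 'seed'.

/ʒenib/

In [ʒenib] and [ʒenivi] the final segment of 'seed' alternates: [b] ~ [v].
But 'wind' keeps [v] in both environments ([momiv], [momivi]), so there is no rule changing /v/ to [b] in isolation.
Therefore /b/ is basic and [v] is derived by intervocalic spirantization (voiced stops become fricatives between vowels).
So 'seed' = /ʒenib/.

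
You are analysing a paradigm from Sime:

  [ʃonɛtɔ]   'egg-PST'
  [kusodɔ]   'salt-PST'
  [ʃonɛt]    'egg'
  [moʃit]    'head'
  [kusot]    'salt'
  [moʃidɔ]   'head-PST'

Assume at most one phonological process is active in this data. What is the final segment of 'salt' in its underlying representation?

In [kusodɔ] and [kusot] the final segment of 'salt' alternates: [d] ~ [t].
The stem 'egg' ([ʃonɛtɔ], [ʃonɛt]) shows [t] unchanged in both environments, so [t] cannot be basic with [d] derived before the PST suffix.
Therefore /d/ is basic and [t] is derived by word-final obstruent devoicing (voiced obstruents become voiceless word-finally).

/d/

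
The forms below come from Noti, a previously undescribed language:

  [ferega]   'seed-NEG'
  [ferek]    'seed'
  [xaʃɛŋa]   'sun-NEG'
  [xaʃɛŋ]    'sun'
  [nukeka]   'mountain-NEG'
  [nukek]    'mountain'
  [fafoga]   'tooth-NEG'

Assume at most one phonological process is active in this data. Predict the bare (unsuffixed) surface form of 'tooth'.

The root 'seed' surfaces as [ferega] and [ferek], with a stem-final [g] ~ [k] alternation.
Compare 'mountain', with invariant [k] in [nukeka] and [nukek]: an analysis with underlying /k/ and a rule producing [g] before the NEG suffix would wrongly predict alternation here too.
Therefore /g/ is basic and [k] is derived by word-final obstruent devoicing (voiced obstruents become voiceless word-finally).
The one attested form of 'tooth', [fafoga], shows underlying /fafog/. Applying the same rule word-finally gives [fafok].

[fafok]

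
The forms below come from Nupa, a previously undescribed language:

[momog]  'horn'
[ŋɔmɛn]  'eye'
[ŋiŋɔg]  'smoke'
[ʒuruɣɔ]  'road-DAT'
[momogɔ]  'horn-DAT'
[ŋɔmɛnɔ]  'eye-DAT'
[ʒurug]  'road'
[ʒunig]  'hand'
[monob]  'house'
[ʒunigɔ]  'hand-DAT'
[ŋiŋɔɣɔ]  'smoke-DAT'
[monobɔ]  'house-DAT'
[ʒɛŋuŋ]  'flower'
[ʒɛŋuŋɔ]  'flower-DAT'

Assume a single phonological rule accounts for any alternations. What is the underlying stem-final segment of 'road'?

'road' shows [ɣ] ~ [g] at the end of the stem ([ʒuruɣɔ] vs [ʒurug]).
If /g/ were underlying and a rule turned it into [ɣ] before the DAT suffix, 'hand' would also alternate; but it has [g] in both [ʒunigɔ] and [ʒunig].
So /ɣ/ is underlying, and a rule of word-final hardening — voiced fricatives become stops word-finally — gives [g].

/ɣ/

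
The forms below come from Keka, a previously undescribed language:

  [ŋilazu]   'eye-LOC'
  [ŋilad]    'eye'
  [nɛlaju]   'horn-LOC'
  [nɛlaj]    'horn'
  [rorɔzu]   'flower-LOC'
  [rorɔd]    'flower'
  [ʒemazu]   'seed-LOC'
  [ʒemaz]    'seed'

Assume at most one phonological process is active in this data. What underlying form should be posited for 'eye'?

'eye' shows [z] ~ [d] at the end of the stem ([ŋilazu] vs [ŋilad]).
If /z/ were underlying and a rule turned it into [d] in isolation, 'seed' would also alternate; but it has [z] in both [ʒemazu] and [ʒemaz].
Therefore /d/ is basic and [z] is derived by intervocalic spirantization (voiced stops become fricatives between vowels).
The underlying form of 'eye' is therefore /ŋilad/.

/ŋilad/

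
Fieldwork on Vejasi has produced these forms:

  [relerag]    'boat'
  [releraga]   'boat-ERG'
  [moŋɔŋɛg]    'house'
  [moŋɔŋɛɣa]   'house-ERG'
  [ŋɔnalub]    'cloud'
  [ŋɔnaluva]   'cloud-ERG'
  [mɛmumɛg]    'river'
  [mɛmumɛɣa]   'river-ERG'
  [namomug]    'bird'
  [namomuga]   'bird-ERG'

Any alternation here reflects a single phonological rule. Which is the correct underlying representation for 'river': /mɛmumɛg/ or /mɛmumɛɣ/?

/mɛmumɛɣ/

The root 'river' surfaces as [mɛmumɛg] and [mɛmumɛɣa], with a stem-final [g] ~ [ɣ] alternation.
But 'bird' keeps [g] in both environments ([namomug], [namomuga]), so there is no rule changing /g/ to [ɣ] before the ERG suffix.
Therefore /ɣ/ is basic and [g] is derived by word-final hardening (voiced fricatives become stops word-finally).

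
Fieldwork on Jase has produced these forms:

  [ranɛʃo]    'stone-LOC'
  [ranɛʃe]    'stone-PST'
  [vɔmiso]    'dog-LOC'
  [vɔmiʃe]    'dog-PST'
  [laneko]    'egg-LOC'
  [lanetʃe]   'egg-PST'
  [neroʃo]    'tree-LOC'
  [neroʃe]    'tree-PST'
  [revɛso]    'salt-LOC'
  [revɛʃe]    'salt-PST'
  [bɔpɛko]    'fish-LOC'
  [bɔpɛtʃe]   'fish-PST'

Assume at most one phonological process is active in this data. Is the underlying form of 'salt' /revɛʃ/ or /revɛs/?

The root 'salt' surfaces as [revɛso] and [revɛʃe], with a stem-final [s] ~ [ʃ] alternation.
But 'stone' keeps [ʃ] in both environments ([ranɛʃo], [ranɛʃe]), so there is no rule changing /ʃ/ to [s] before the LOC suffix.
The underlying segment must be /s/; /k/ and /s/ become palato-alveolar [tʃ] and [ʃ] before a front vowel, yielding [ʃ] there.

/revɛs/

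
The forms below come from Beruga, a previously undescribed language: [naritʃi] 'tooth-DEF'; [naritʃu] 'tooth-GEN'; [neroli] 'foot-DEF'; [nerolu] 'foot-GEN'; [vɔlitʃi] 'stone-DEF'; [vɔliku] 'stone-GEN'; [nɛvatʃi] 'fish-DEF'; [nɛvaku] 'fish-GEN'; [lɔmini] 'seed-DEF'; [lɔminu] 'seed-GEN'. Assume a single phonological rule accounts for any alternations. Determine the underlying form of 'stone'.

'stone' shows [tʃ] ~ [k] at the end of the stem ([vɔlitʃi] vs [vɔliku]).
But 'tooth' keeps [tʃ] in both environments ([naritʃi], [naritʃu]), so there is no rule changing /tʃ/ to [k] before the GEN suffix.
So /k/ is underlying, and a rule of palatalization before a front vowel — /k/ becomes palato-alveolar [tʃ] before a front vowel — gives [tʃ].

/vɔlik/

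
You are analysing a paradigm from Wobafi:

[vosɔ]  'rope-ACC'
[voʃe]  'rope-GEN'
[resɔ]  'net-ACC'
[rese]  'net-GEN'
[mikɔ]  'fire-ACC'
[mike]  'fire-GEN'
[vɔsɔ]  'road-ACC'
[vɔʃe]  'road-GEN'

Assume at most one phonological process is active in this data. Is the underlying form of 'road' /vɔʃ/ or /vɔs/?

/vɔʃ/

The root 'road' surfaces as [vɔsɔ] and [vɔʃe], with a stem-final [s] ~ [ʃ] alternation.
Compare 'net', with invariant [s] in [resɔ] and [rese]: an analysis with underlying /s/ and a rule producing [ʃ] before the GEN suffix would wrongly predict alternation here too.
The alternation reflects depalatalization: palato-alveolar /ʃ/ becomes [s] when no front vowel follows. /ʃ/ is underlying.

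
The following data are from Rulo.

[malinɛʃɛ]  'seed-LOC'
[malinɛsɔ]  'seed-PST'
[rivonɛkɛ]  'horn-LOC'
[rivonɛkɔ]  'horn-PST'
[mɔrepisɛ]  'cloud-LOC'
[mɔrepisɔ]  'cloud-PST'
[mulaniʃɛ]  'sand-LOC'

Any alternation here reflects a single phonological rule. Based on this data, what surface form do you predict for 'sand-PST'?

[mulanisɔ]

The stem for 'seed' ends in [ʃ] in [malinɛʃɛ] but [s] in [malinɛsɔ].
The stem 'cloud' ([mɔrepisɛ], [mɔrepisɔ]) shows [s] unchanged in both environments, so [s] cannot be basic with [ʃ] derived before the LOC suffix.
Therefore /ʃ/ is basic and [s] is derived by depalatalization (palato-alveolar /ʃ/ becomes [s] when no front vowel follows).
The one attested form of 'sand', [mulaniʃɛ], shows underlying /mulaniʃ/. Applying the same rule when no front vowel follows gives [mulanisɔ].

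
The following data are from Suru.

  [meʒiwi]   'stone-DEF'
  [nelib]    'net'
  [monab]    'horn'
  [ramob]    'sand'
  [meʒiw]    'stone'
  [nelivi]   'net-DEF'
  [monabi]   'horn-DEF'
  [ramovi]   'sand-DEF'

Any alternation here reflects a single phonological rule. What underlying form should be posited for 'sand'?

The root 'sand' surfaces as [ramob] and [ramovi], with a stem-final [b] ~ [v] alternation.
Compare 'horn', with invariant [b] in [monab] and [monabi]: an analysis with underlying /b/ and a rule producing [v] before the DEF suffix would wrongly predict alternation here too.
The underlying segment must be /v/; voiced fricatives become stops word-finally, yielding [b] there.

/ramov/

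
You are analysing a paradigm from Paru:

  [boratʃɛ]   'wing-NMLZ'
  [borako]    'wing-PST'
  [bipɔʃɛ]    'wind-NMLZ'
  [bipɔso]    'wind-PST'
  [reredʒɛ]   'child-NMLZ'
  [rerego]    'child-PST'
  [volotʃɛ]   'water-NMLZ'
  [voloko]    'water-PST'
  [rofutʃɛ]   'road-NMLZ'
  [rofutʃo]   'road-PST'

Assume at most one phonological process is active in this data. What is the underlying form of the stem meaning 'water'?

The root 'water' surfaces as [volotʃɛ] and [voloko], with a stem-final [tʃ] ~ [k] alternation.
Compare 'road', with invariant [tʃ] in [rofutʃɛ] and [rofutʃo]: an analysis with underlying /tʃ/ and a rule producing [k] before the PST suffix would wrongly predict alternation here too.
Therefore /k/ is basic and [tʃ] is derived by palatalization before a front vowel (/k/, /g/ and /s/ become palato-alveolar [tʃ], [dʒ] and [ʃ] before a front vowel).

/volok/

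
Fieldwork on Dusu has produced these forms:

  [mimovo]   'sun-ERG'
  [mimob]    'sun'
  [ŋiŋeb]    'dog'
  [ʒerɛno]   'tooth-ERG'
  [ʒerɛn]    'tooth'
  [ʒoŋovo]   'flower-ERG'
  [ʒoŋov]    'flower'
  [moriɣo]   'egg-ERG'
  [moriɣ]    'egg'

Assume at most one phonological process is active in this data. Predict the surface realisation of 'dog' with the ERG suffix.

'sun' shows [v] ~ [b] at the end of the stem ([mimovo] vs [mimob]).
The stem 'flower' ([ʒoŋovo], [ʒoŋov]) shows [v] unchanged in both environments, so [v] cannot be basic with [b] derived in isolation.
The alternation reflects intervocalic spirantization: voiced stops become fricatives between vowels. /b/ is underlying.
From [ŋiŋeb] the stem 'dog' is /ŋiŋeb/; between vowels this yields [ŋiŋevo].

[ŋiŋevo]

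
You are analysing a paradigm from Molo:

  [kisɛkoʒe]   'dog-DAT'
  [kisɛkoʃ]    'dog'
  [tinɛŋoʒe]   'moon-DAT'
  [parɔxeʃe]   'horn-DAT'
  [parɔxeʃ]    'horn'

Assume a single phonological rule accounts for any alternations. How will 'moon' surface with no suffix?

The stem for 'dog' ends in [ʒ] in [kisɛkoʒe] but [ʃ] in [kisɛkoʃ].
Compare 'horn', with invariant [ʃ] in [parɔxeʃe] and [parɔxeʃ]: an analysis with underlying /ʃ/ and a rule producing [ʒ] before the DAT suffix would wrongly predict alternation here too.
The alternation reflects word-final obstruent devoicing: voiced obstruents become voiceless word-finally. /ʒ/ is underlying.
From [tinɛŋoʒe] the stem 'moon' is /tinɛŋoʒ/; word-finally this yields [tinɛŋoʃ].

[tinɛŋoʃ]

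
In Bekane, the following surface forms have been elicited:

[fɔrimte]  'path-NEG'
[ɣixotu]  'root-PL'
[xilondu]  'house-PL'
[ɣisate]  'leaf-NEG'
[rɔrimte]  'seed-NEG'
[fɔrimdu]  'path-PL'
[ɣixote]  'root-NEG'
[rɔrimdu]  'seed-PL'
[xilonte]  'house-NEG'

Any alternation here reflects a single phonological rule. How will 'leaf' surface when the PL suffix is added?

[ɣisatu]

The PL morpheme has two allomorphs, [-du] and [-tu].
By contrast the NEG suffix keeps its initial [t] throughout — that segment must be underlying.
So the underlying form is /-du/, and voiced stops become voiceless after a vowel.
After 'leaf', which ends in a vowel, the suffix surfaces as [-tu], giving [ɣisatu].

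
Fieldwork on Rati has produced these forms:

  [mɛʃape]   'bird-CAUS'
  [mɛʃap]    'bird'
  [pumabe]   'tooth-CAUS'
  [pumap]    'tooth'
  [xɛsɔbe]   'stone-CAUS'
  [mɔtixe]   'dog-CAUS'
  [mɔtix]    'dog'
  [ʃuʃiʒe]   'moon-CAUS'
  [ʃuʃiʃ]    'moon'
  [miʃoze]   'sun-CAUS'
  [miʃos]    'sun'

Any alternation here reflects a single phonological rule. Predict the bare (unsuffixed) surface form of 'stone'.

'tooth' shows [b] ~ [p] at the end of the stem ([pumabe] vs [pumap]).
Compare 'bird', with invariant [p] in [mɛʃape] and [mɛʃap]: an analysis with underlying /p/ and a rule producing [b] before the CAUS suffix would wrongly predict alternation here too.
So /b/ is underlying, and a rule of word-final obstruent devoicing — voiced obstruents become voiceless word-finally — gives [p].
The one attested form of 'stone', [xɛsɔbe], shows underlying /xɛsɔb/. Applying the same rule word-finally gives [xɛsɔp].

[xɛsɔp]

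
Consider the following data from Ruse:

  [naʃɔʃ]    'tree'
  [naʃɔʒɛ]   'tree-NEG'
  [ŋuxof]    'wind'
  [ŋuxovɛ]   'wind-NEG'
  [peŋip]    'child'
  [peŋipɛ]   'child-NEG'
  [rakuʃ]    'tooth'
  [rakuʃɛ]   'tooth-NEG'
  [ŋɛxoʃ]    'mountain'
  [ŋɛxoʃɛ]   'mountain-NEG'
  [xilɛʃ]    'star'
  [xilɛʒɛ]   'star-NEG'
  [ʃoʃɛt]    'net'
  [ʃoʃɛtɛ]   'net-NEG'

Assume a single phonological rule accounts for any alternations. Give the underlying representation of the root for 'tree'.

In [naʃɔʃ] and [naʃɔʒɛ] the final segment of 'tree' alternates: [ʃ] ~ [ʒ].
Compare 'tooth', with invariant [ʃ] in [rakuʃ] and [rakuʃɛ]: an analysis with underlying /ʃ/ and a rule producing [ʒ] before the NEG suffix would wrongly predict alternation here too.
So /ʒ/ is underlying, and a rule of word-final obstruent devoicing — voiced obstruents become voiceless word-finally — gives [ʃ].

/naʃɔʒ/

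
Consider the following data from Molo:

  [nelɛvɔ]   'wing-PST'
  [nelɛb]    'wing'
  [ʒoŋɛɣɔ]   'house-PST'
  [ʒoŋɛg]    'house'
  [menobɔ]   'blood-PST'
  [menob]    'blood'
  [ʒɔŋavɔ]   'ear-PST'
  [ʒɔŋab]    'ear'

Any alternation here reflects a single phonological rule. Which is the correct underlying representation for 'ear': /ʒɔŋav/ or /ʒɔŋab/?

In [ʒɔŋavɔ] and [ʒɔŋab] the final segment of 'ear' alternates: [v] ~ [b].
If /b/ were underlying and a rule turned it into [v] before the PST suffix, 'blood' would also alternate; but it has [b] in both [menobɔ] and [menob].
So /v/ is underlying, and a rule of word-final hardening — voiced fricatives become stops word-finally — gives [b].

/ʒɔŋav/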